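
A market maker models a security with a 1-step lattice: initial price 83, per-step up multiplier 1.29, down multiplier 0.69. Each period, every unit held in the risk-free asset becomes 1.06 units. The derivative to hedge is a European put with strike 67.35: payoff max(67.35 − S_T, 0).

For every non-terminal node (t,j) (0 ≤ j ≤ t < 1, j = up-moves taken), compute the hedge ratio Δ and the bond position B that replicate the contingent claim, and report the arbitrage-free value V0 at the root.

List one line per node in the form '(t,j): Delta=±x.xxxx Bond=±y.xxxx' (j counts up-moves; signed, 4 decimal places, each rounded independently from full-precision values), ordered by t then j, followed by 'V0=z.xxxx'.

(0,0): Delta=-0.2024 Bond=20.4453
V0=3.6453

Risk-neutral probability p* = (R−d)/(u−d) = (1.06−0.69)/(1.29−0.69) = 0.6167.
Payoff layer (t=1): V(1,0)=10.0800, V(1,1)=0.0000
Node (0,0) S=83.0000: V=(p*·0.0000+(1−p*)·10.0800)/1.06=3.6453; Δ=(0.0000−10.0800)/(107.0700−57.2700)=-0.2024; B=V−Δ·S=20.4453
Root portfolio cost Δ·83+B reproduces V0=3.6453.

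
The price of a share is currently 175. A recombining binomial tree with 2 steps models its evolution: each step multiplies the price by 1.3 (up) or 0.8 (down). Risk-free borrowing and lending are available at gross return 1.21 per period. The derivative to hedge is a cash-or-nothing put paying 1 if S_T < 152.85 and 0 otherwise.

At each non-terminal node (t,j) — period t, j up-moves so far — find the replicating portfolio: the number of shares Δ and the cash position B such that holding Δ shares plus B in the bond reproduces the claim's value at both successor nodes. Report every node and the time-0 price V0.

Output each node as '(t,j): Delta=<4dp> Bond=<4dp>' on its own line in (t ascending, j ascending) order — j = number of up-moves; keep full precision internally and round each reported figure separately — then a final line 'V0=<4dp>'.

The replicating-portfolio and risk-neutral prices coincide; use p* = (1.21−0.8)/(1.3−0.8) = 0.8200 for the latter.
Payoff layer (t=2): V(2,0)=1.0000, V(2,1)=0.0000, V(2,2)=0.0000
  t=1,j=0: stock 140.0000 → up 182.0000 (V=0.0000), down 112.0000 (V=1.0000). Price 0.1488; hedge Δ=-0.0143, bond B=2.1488.
  t=1,j=1: stock 227.5000 → up 295.7500 (V=0.0000), down 182.0000 (V=0.0000). Price 0.0000; hedge Δ=0.0000, bond B=0.0000.
  t=0,j=0: stock 175.0000 → up 227.5000 (V=0.0000), down 140.0000 (V=0.1488). Price 0.0221; hedge Δ=-0.0017, bond B=0.3197.
Each (Δ,B) replicates both successor values, so the strategy is self-financing and V0 is arbitrage-free.

(0,0): Delta=-0.0017 Bond=0.3197
(1,0): Delta=-0.0143 Bond=2.1488
(1,1): Delta=0.0000 Bond=0.0000
V0=0.0221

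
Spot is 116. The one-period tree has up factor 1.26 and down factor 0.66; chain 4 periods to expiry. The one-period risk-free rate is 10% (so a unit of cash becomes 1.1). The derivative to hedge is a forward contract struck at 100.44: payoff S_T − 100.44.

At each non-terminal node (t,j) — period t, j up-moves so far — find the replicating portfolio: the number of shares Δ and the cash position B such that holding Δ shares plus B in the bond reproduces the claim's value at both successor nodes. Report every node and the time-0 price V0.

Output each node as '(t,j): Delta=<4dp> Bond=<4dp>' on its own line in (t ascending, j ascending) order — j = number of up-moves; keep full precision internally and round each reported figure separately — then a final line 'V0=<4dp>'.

The replicating-portfolio and risk-neutral prices coincide; use p* = (1.1−0.66)/(1.26−0.66) = 0.7333 for the latter.
At expiry t=4: V(4,0)=-78.4293, V(4,1)=-58.4196, V(4,2)=-20.2192, V(4,3)=52.7088, V(4,4)=191.9350
  t=3,j=0: stock 33.3495 → up 42.0204 (V=-58.4196), down 22.0107 (V=-78.4293). Price -57.9596; hedge Δ=1.0000, bond B=-91.3091.
  t=3,j=1: stock 63.6673 → up 80.2208 (V=-20.2192), down 42.0204 (V=-58.4196). Price -27.6418; hedge Δ=1.0000, bond B=-91.3091.
  t=3,j=2: stock 121.5467 → up 153.1488 (V=52.7088), down 80.2208 (V=-20.2192). Price 30.2376; hedge Δ=1.0000, bond B=-91.3091.
  t=3,j=3: stock 232.0436 → up 292.3750 (V=191.9350), down 153.1488 (V=52.7088). Price 140.7345; hedge Δ=1.0000, bond B=-91.3091.
  t=2,j=0: stock 50.5296 → up 63.6673 (V=-27.6418), down 33.3495 (V=-57.9596). Price -32.4787; hedge Δ=1.0000, bond B=-83.0083.
  t=2,j=1: stock 96.4656 → up 121.5467 (V=30.2376), down 63.6673 (V=-27.6418). Price 13.4573; hedge Δ=1.0000, bond B=-83.0083.
  t=2,j=2: stock 184.1616 → up 232.0436 (V=140.7345), down 121.5467 (V=30.2376). Price 101.1533; hedge Δ=1.0000, bond B=-83.0083.
  t=1,j=0: stock 76.5600 → up 96.4656 (V=13.4573), down 50.5296 (V=-32.4787). Price 1.0979; hedge Δ=1.0000, bond B=-75.4621.
  t=1,j=1: stock 146.1600 → up 184.1616 (V=101.1533), down 96.4656 (V=13.4573). Price 70.6979; hedge Δ=1.0000, bond B=-75.4621.
  t=0,j=0: stock 116.0000 → up 146.1600 (V=70.6979), down 76.5600 (V=1.0979). Price 47.3981; hedge Δ=1.0000, bond B=-68.6019.
The time-0 hedge costs 47.3981, which is the no-arbitrage price.

(0,0): Delta=1.0000 Bond=-68.6019
(1,0): Delta=1.0000 Bond=-75.4621
(1,1): Delta=1.0000 Bond=-75.4621
(2,0): Delta=1.0000 Bond=-83.0083
(2,1): Delta=1.0000 Bond=-83.0083
(2,2): Delta=1.0000 Bond=-83.0083
(3,0): Delta=1.0000 Bond=-91.3091
(3,1): Delta=1.0000 Bond=-91.3091
(3,2): Delta=1.0000 Bond=-91.3091
(3,3): Delta=1.0000 Bond=-91.3091
V0=47.3981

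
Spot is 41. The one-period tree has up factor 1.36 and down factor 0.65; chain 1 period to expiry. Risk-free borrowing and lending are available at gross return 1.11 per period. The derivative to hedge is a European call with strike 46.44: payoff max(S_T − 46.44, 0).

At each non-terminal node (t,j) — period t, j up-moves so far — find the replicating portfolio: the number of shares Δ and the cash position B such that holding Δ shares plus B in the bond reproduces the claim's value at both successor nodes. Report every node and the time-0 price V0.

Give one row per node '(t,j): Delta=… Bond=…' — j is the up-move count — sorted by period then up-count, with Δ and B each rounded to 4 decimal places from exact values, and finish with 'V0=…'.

(0,0): Delta=0.3202 Bond=-7.6868
V0=5.4399

Under the risk-neutral measure, an up-move has probability p* = (R−d)/(u−d) = 0.6479 and values discount at R = 1.11.
Payoff layer (t=1): V(1,0)=0.0000, V(1,1)=9.3200
(0,0): S=41.0000. Δ = (V_up−V_dn)/(S_up−S_dn) = (9.3200−0.0000)/(55.7600−26.6500) = 0.3202. V = [p*·9.3200 + (1−p*)·0.0000]/1.11 = 5.4399. B = V − Δ·S = -7.6868.
The time-0 hedge costs 5.4399, which is the no-arbitrage price.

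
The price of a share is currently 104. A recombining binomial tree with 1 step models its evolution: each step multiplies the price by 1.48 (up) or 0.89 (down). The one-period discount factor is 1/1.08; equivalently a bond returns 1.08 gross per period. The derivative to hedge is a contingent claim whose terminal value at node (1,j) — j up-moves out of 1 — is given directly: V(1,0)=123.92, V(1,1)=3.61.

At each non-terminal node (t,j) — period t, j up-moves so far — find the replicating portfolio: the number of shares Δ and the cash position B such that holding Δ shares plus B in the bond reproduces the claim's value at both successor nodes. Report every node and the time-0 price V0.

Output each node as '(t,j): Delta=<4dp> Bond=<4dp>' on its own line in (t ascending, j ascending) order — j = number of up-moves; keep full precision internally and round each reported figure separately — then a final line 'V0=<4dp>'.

No-arbitrage ⇒ martingale measure with p* = (R−d)/(u−d) = 0.3220.
Payoff layer (t=1): V(1,0)=123.9200, V(1,1)=3.6100
(0,0): S=104.0000. Δ = (V_up−V_dn)/(S_up−S_dn) = (3.6100−123.9200)/(153.9200−92.5600) = -1.9607. V = [p*·3.6100 + (1−p*)·123.9200]/1.08 = 78.8668. B = V − Δ·S = 282.7820.
Root portfolio cost Δ·104+B reproduces V0=78.8668.

(0,0): Delta=-1.9607 Bond=282.7820
V0=78.8668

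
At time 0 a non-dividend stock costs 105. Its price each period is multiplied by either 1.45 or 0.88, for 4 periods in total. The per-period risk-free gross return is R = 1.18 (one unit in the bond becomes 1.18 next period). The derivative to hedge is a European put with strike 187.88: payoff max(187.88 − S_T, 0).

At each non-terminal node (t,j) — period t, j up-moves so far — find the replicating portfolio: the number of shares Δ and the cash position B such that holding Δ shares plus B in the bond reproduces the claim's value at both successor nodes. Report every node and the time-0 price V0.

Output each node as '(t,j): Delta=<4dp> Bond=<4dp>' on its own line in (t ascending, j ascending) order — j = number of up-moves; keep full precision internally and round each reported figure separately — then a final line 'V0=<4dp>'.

(0,0): Delta=-0.3539 Bond=53.3714
(1,0): Delta=-0.6456 Bond=89.9312
(1,1): Delta=-0.1946 Bond=38.7206
(2,0): Delta=-1.0000 Bond=134.9325
(2,1): Delta=-0.4521 Bond=80.1864
(2,2): Delta=-0.0540 Bond=14.6439
(3,0): Delta=-1.0000 Bond=159.2203
(3,1): Delta=-1.0000 Bond=159.2203
(3,2): Delta=-0.1528 Bond=36.4796
(3,3): Delta=0.0000 Bond=0.0000
V0=16.2075

Since d<R<u, set p* = (R−d)/(u−d) = 0.5263; price each node as the discounted p*-expectation of its children.
Payoff layer (t=4): V(4,0)=124.9120, V(4,1)=84.1259, V(4,2)=16.9215, V(4,3)=0.0000, V(4,4)=0.0000
(3,0): S=71.5546. Δ = (V_up−V_dn)/(S_up−S_dn) = (84.1259−124.9120)/(103.7541−62.9680) = -1.0000. V = [p*·84.1259 + (1−p*)·124.9120]/1.18 = 87.6658. B = V − Δ·S = 159.2203.
(3,1): S=117.9024. Δ = (V_up−V_dn)/(S_up−S_dn) = (16.9215−84.1259)/(170.9585−103.7541) = -1.0000. V = [p*·16.9215 + (1−p*)·84.1259]/1.18 = 41.3179. B = V − Δ·S = 159.2203.
(3,2): S=194.2710. Δ = (V_up−V_dn)/(S_up−S_dn) = (0.0000−16.9215)/(281.6929−170.9585) = -0.1528. V = [p*·0.0000 + (1−p*)·16.9215]/1.18 = 6.7928. B = V − Δ·S = 36.4796.
(3,3): S=320.1056. Δ = (V_up−V_dn)/(S_up−S_dn) = (0.0000−0.0000)/(464.1532−281.6929) = 0.0000. V = [p*·0.0000 + (1−p*)·0.0000]/1.18 = 0.0000. B = V − Δ·S = 0.0000.
(2,0): S=81.3120. Δ = (V_up−V_dn)/(S_up−S_dn) = (41.3179−87.6658)/(117.9024−71.5546) = -1.0000. V = [p*·41.3179 + (1−p*)·87.6658]/1.18 = 53.6205. B = V − Δ·S = 134.9325.
(2,1): S=133.9800. Δ = (V_up−V_dn)/(S_up−S_dn) = (6.7928−41.3179)/(194.2710−117.9024) = -0.4521. V = [p*·6.7928 + (1−p*)·41.3179]/1.18 = 19.6159. B = V − Δ·S = 80.1864.
(2,2): S=220.7625. Δ = (V_up−V_dn)/(S_up−S_dn) = (0.0000−6.7928)/(320.1056−194.2710) = -0.0540. V = [p*·0.0000 + (1−p*)·6.7928]/1.18 = 2.7268. B = V − Δ·S = 14.6439.
(1,0): S=92.4000. Δ = (V_up−V_dn)/(S_up−S_dn) = (19.6159−53.6205)/(133.9800−81.3120) = -0.6456. V = [p*·19.6159 + (1−p*)·53.6205]/1.18 = 30.2740. B = V − Δ·S = 89.9312.
(1,1): S=152.2500. Δ = (V_up−V_dn)/(S_up−S_dn) = (2.7268−19.6159)/(220.7625−133.9800) = -0.1946. V = [p*·2.7268 + (1−p*)·19.6159]/1.18 = 9.0906. B = V − Δ·S = 38.7206.
(0,0): S=105.0000. Δ = (V_up−V_dn)/(S_up−S_dn) = (9.0906−30.2740)/(152.2500−92.4000) = -0.3539. V = [p*·9.0906 + (1−p*)·30.2740]/1.18 = 16.2075. B = V − Δ·S = 53.3714.
Check: Δ(0,0)·S0 + B(0,0) = 16.2075 = V0.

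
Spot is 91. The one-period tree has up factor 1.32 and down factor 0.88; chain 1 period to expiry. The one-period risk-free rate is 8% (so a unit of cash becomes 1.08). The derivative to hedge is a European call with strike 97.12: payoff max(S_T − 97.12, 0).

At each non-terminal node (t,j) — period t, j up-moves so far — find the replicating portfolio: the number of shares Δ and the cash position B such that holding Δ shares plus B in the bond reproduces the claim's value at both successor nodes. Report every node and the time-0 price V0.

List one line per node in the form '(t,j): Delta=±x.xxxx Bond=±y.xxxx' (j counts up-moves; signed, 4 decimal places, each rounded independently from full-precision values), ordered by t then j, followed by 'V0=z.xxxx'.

(0,0): Delta=0.5744 Bond=-42.5926
V0=9.6801

No-arbitrage ⇒ martingale measure with p* = (R−d)/(u−d) = 0.4545.
At expiry t=1: V(1,0)=0.0000, V(1,1)=23.0000
(0,0): S=91.0000. Δ = (V_up−V_dn)/(S_up−S_dn) = (23.0000−0.0000)/(120.1200−80.0800) = 0.5744. V = [p*·23.0000 + (1−p*)·0.0000]/1.08 = 9.6801. B = V − Δ·S = -42.5926.
Self-financing check: at every node Δ·S+B equals the discounted successor values.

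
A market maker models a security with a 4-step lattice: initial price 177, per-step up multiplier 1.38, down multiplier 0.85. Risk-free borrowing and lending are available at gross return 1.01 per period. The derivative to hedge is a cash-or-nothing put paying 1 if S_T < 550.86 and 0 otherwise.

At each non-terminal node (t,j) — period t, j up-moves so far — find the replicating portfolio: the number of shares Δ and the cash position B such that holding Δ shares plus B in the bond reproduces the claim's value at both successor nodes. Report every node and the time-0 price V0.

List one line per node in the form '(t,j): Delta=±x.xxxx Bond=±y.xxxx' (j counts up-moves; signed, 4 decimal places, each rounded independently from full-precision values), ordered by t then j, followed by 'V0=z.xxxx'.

(0,0): Delta=-0.0003 Bond=1.0034
(1,0): Delta=0.0000 Bond=0.9706
(1,1): Delta=-0.0007 Bond=1.1125
(2,0): Delta=0.0000 Bond=0.9803
(2,1): Delta=0.0000 Bond=0.9803
(2,2): Delta=-0.0017 Bond=1.4549
(3,0): Delta=0.0000 Bond=0.9901
(3,1): Delta=0.0000 Bond=0.9901
(3,2): Delta=0.0000 Bond=0.9901
(3,3): Delta=-0.0041 Bond=2.5780
V0=0.9530

Under the risk-neutral measure, an up-move has probability p* = (R−d)/(u−d) = 0.3019 and values discount at R = 1.01.
At expiry t=4: V(4,0)=1.0000, V(4,1)=1.0000, V(4,2)=1.0000, V(4,3)=1.0000, V(4,4)=0.0000
  t=3,j=0: stock 108.7001 → up 150.0062 (V=1.0000), down 92.3951 (V=1.0000). Price 0.9901; hedge Δ=0.0000, bond B=0.9901.
  t=3,j=1: stock 176.4778 → up 243.5394 (V=1.0000), down 150.0062 (V=1.0000). Price 0.9901; hedge Δ=0.0000, bond B=0.9901.
  t=3,j=2: stock 286.5170 → up 395.3934 (V=1.0000), down 243.5394 (V=1.0000). Price 0.9901; hedge Δ=0.0000, bond B=0.9901.
  t=3,j=3: stock 465.1687 → up 641.9329 (V=0.0000), down 395.3934 (V=1.0000). Price 0.6912; hedge Δ=-0.0041, bond B=2.5780.
  t=2,j=0: stock 127.8825 → up 176.4778 (V=0.9901), down 108.7001 (V=0.9901). Price 0.9803; hedge Δ=0.0000, bond B=0.9803.
  t=2,j=1: stock 207.6210 → up 286.5170 (V=0.9901), down 176.4778 (V=0.9901). Price 0.9803; hedge Δ=0.0000, bond B=0.9803.
  t=2,j=2: stock 337.0788 → up 465.1687 (V=0.6912), down 286.5170 (V=0.9901). Price 0.8910; hedge Δ=-0.0017, bond B=1.4549.
  t=1,j=0: stock 150.4500 → up 207.6210 (V=0.9803), down 127.8825 (V=0.9803). Price 0.9706; hedge Δ=0.0000, bond B=0.9706.
  t=1,j=1: stock 244.2600 → up 337.0788 (V=0.8910), down 207.6210 (V=0.9803). Price 0.9439; hedge Δ=-0.0007, bond B=1.1125.
  t=0,j=0: stock 177.0000 → up 244.2600 (V=0.9439), down 150.4500 (V=0.9706). Price 0.9530; hedge Δ=-0.0003, bond B=1.0034.
Check: Δ(0,0)·S0 + B(0,0) = 0.9530 = V0.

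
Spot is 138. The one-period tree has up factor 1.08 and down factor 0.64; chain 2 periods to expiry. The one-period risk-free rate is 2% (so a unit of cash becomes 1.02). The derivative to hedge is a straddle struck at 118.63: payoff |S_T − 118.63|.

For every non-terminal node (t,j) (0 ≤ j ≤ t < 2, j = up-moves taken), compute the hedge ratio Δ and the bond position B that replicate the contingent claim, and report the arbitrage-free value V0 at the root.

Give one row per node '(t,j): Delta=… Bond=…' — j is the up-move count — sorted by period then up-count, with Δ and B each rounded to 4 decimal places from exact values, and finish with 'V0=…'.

No-arbitrage ⇒ martingale measure with p* = (R−d)/(u−d) = 0.8636.
Payoff layer (t=2): V(2,0)=62.1052, V(2,1)=23.2444, V(2,2)=42.3332
Node (1,0) S=88.3200: V=(p*·23.2444+(1−p*)·62.1052)/1.02=27.9839; Δ=(23.2444−62.1052)/(95.3856−56.5248)=-1.0000; B=V−Δ·S=116.3039
Node (1,1) S=149.0400: V=(p*·42.3332+(1−p*)·23.2444)/1.02=38.9512; Δ=(42.3332−23.2444)/(160.9632−95.3856)=0.2911; B=V−Δ·S=-4.4325
Node (0,0) S=138.0000: V=(p*·38.9512+(1−p*)·27.9839)/1.02=36.7212; Δ=(38.9512−27.9839)/(149.0400−88.3200)=0.1806; B=V−Δ·S=11.7957
Check: Δ(0,0)·S0 + B(0,0) = 36.7212 = V0.

(0,0): Delta=0.1806 Bond=11.7957
(1,0): Delta=-1.0000 Bond=116.3039
(1,1): Delta=0.2911 Bond=-4.4325
V0=36.7212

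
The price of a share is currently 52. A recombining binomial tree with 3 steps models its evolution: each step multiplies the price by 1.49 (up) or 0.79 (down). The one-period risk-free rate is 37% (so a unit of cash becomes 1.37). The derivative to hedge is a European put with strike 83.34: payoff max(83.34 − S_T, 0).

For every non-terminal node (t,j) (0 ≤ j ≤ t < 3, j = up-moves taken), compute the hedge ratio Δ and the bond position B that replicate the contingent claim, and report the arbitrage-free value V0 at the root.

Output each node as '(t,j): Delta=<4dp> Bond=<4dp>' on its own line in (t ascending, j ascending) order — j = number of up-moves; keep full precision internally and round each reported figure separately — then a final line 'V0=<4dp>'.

Since d<R<u, set p* = (R−d)/(u−d) = 0.8286; price each node as the discounted p*-expectation of its children.
Payoff layer (t=3): V(3,0)=57.7020, V(3,1)=34.9847, V(3,2)=0.0000, V(3,3)=0.0000
Node (2,0) S=32.4532: V=(p*·34.9847+(1−p*)·57.7020)/1.37=28.3789; Δ=(34.9847−57.7020)/(48.3553−25.6380)=-1.0000; B=V−Δ·S=60.8321
Node (2,1) S=61.2092: V=(p*·0.0000+(1−p*)·34.9847)/1.37=4.3777; Δ=(0.0000−34.9847)/(91.2017−48.3553)=-0.8165; B=V−Δ·S=54.3558
Node (2,2) S=115.4452: V=(p*·0.0000+(1−p*)·0.0000)/1.37=0.0000; Δ=(0.0000−0.0000)/(172.0133−91.2017)=0.0000; B=V−Δ·S=0.0000
Node (1,0) S=41.0800: V=(p*·4.3777+(1−p*)·28.3789)/1.37=6.1987; Δ=(4.3777−28.3789)/(61.2092−32.4532)=-0.8347; B=V−Δ·S=40.4862
Node (1,1) S=77.4800: V=(p*·0.0000+(1−p*)·4.3777)/1.37=0.5478; Δ=(0.0000−4.3777)/(115.4452−61.2092)=-0.0807; B=V−Δ·S=6.8016
Node (0,0) S=52.0000: V=(p*·0.5478+(1−p*)·6.1987)/1.37=1.1069; Δ=(0.5478−6.1987)/(77.4800−41.0800)=-0.1552; B=V−Δ·S=9.1796
Self-financing check: at every node Δ·S+B equals the discounted successor values.

(0,0): Delta=-0.1552 Bond=9.1796
(1,0): Delta=-0.8347 Bond=40.4862
(1,1): Delta=-0.0807 Bond=6.8016
(2,0): Delta=-1.0000 Bond=60.8321
(2,1): Delta=-0.8165 Bond=54.3558
(2,2): Delta=0.0000 Bond=0.0000
V0=1.1069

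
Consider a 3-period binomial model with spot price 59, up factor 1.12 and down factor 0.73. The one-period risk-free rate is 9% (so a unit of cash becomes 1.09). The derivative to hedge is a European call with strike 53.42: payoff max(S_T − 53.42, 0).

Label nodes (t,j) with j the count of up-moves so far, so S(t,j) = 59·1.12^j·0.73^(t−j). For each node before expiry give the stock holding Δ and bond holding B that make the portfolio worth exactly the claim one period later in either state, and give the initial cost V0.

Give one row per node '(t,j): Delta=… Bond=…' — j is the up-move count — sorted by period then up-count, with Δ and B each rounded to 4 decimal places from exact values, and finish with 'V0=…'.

(0,0): Delta=0.9028 Bond=-35.2726
(1,0): Delta=0.0306 Bond=-0.8827
(1,1): Delta=0.9501 Bond=-41.5775
(2,0): Delta=0.0000 Bond=0.0000
(2,1): Delta=0.0323 Bond=-1.0424
(2,2): Delta=1.0000 Bond=-49.0092
V0=17.9910

Since d<R<u, set p* = (R−d)/(u−d) = 0.9231; price each node as the discounted p*-expectation of its children.
Payoff layer (t=3): V(3,0)=0.0000, V(3,1)=0.0000, V(3,2)=0.6070, V(3,3)=29.4708
  t=2,j=0: stock 31.4411 → up 35.2140 (V=0.0000), down 22.9520 (V=0.0000). Price 0.0000; hedge Δ=0.0000, bond B=0.0000.
  t=2,j=1: stock 48.2384 → up 54.0270 (V=0.6070), down 35.2140 (V=0.0000). Price 0.5141; hedge Δ=0.0323, bond B=-1.0424.
  t=2,j=2: stock 74.0096 → up 82.8908 (V=29.4708), down 54.0270 (V=0.6070). Price 25.0004; hedge Δ=1.0000, bond B=-49.0092.
  t=1,j=0: stock 43.0700 → up 48.2384 (V=0.5141), down 31.4411 (V=0.0000). Price 0.4353; hedge Δ=0.0306, bond B=-0.8827.
  t=1,j=1: stock 66.0800 → up 74.0096 (V=25.0004), down 48.2384 (V=0.5141). Price 21.2081; hedge Δ=0.9501, bond B=-41.5775.
  t=0,j=0: stock 59.0000 → up 66.0800 (V=21.2081), down 43.0700 (V=0.4353). Price 17.9910; hedge Δ=0.9028, bond B=-35.2726.
Each (Δ,B) replicates both successor values, so the strategy is self-financing and V0 is arbitrage-free.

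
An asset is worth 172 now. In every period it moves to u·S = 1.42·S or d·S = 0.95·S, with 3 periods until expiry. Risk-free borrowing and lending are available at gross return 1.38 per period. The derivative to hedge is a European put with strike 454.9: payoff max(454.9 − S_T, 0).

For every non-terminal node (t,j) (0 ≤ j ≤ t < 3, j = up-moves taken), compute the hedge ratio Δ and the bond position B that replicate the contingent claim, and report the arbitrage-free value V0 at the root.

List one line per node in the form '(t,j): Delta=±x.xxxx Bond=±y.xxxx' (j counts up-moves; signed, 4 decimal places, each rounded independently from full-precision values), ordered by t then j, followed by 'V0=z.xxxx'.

No-arbitrage ⇒ martingale measure with p* = (R−d)/(u−d) = 0.9149.
At expiry t=3: V(3,0)=307.4315, V(3,1)=234.4734, V(3,2)=125.4202, V(3,3)=0.0000
(2,0): S=155.2300. Δ = (V_up−V_dn)/(S_up−S_dn) = (234.4734−307.4315)/(220.4266−147.4685) = -1.0000. V = [p*·234.4734 + (1−p*)·307.4315]/1.38 = 174.4077. B = V − Δ·S = 329.6377.
(2,1): S=232.0280. Δ = (V_up−V_dn)/(S_up−S_dn) = (125.4202−234.4734)/(329.4798−220.4266) = -1.0000. V = [p*·125.4202 + (1−p*)·234.4734]/1.38 = 97.6097. B = V − Δ·S = 329.6377.
(2,2): S=346.8208. Δ = (V_up−V_dn)/(S_up−S_dn) = (0.0000−125.4202)/(492.4855−329.4798) = -0.7694. V = [p*·0.0000 + (1−p*)·125.4202]/1.38 = 7.7348. B = V − Δ·S = 274.5864.
(1,0): S=163.4000. Δ = (V_up−V_dn)/(S_up−S_dn) = (97.6097−174.4077)/(232.0280−155.2300) = -1.0000. V = [p*·97.6097 + (1−p*)·174.4077]/1.38 = 75.4679. B = V − Δ·S = 238.8679.
(1,1): S=244.2400. Δ = (V_up−V_dn)/(S_up−S_dn) = (7.7348−97.6097)/(346.8208−232.0280) = -0.7829. V = [p*·7.7348 + (1−p*)·97.6097]/1.38 = 11.1476. B = V − Δ·S = 202.3707.
(0,0): S=172.0000. Δ = (V_up−V_dn)/(S_up−S_dn) = (11.1476−75.4679)/(244.2400−163.4000) = -0.7956. V = [p*·11.1476 + (1−p*)·75.4679]/1.38 = 12.0447. B = V − Δ·S = 148.8963.
Each (Δ,B) replicates both successor values, so the strategy is self-financing and V0 is arbitrage-free.

(0,0): Delta=-0.7956 Bond=148.8963
(1,0): Delta=-1.0000 Bond=238.8679
(1,1): Delta=-0.7829 Bond=202.3707
(2,0): Delta=-1.0000 Bond=329.6377
(2,1): Delta=-1.0000 Bond=329.6377
(2,2): Delta=-0.7694 Bond=274.5864
V0=12.0447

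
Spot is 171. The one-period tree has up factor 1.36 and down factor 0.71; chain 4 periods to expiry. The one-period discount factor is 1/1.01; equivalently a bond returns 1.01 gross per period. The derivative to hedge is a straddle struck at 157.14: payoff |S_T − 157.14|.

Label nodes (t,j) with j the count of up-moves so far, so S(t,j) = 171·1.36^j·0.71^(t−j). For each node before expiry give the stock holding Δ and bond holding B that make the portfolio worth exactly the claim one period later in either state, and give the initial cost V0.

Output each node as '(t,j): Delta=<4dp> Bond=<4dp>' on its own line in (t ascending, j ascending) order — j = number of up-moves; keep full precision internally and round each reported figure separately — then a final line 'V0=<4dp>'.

Since d<R<u, set p* = (R−d)/(u−d) = 0.4615; price each node as the discounted p*-expectation of its children.
Terminal values V(4,·): V(4,0)=113.6860, V(4,1)=73.9042, V(4,2)=2.2976, V(4,3)=148.2615, V(4,4)=427.8544
  t=3,j=0: stock 61.2028 → up 83.2358 (V=73.9042), down 43.4540 (V=113.6860). Price 94.3814; hedge Δ=-1.0000, bond B=155.5842.
  t=3,j=1: stock 117.2335 → up 159.4376 (V=2.2976), down 83.2358 (V=73.9042). Price 40.4505; hedge Δ=-0.9397, bond B=150.6146.
  t=3,j=2: stock 224.5599 → up 305.4015 (V=148.2615), down 159.4376 (V=2.2976). Price 68.9758; hedge Δ=1.0000, bond B=-155.5842.
  t=3,j=3: stock 430.1430 → up 584.9944 (V=427.8544), down 305.4015 (V=148.2615). Price 274.5588; hedge Δ=1.0000, bond B=-155.5842.
  t=2,j=0: stock 86.2011 → up 117.2335 (V=40.4505), down 61.2028 (V=94.3814). Price 68.8022; hedge Δ=-0.9625, bond B=151.7728.
  t=2,j=1: stock 165.1176 → up 224.5599 (V=68.9758), down 117.2335 (V=40.4505). Price 53.0852; hedge Δ=0.2658, bond B=9.2001.
  t=2,j=2: stock 316.2816 → up 430.1430 (V=274.5588), down 224.5599 (V=68.9758). Price 162.2379; hedge Δ=1.0000, bond B=-154.0437.
  t=1,j=0: stock 121.4100 → up 165.1176 (V=53.0852), down 86.2011 (V=68.8022). Price 60.9388; hedge Δ=-0.1992, bond B=85.1188.
  t=1,j=1: stock 232.5600 → up 316.2816 (V=162.2379), down 165.1176 (V=53.0852). Price 102.4389; hedge Δ=0.7221, bond B=-65.4883.
  t=0,j=0: stock 171.0000 → up 232.5600 (V=102.4389), down 121.4100 (V=60.9388). Price 79.2997; hedge Δ=0.3734, bond B=15.4533.
Self-financing check: at every node Δ·S+B equals the discounted successor values.

(0,0): Delta=0.3734 Bond=15.4533
(1,0): Delta=-0.1992 Bond=85.1188
(1,1): Delta=0.7221 Bond=-65.4883
(2,0): Delta=-0.9625 Bond=151.7728
(2,1): Delta=0.2658 Bond=9.2001
(2,2): Delta=1.0000 Bond=-154.0437
(3,0): Delta=-1.0000 Bond=155.5842
(3,1): Delta=-0.9397 Bond=150.6146
(3,2): Delta=1.0000 Bond=-155.5842
(3,3): Delta=1.0000 Bond=-155.5842
V0=79.2997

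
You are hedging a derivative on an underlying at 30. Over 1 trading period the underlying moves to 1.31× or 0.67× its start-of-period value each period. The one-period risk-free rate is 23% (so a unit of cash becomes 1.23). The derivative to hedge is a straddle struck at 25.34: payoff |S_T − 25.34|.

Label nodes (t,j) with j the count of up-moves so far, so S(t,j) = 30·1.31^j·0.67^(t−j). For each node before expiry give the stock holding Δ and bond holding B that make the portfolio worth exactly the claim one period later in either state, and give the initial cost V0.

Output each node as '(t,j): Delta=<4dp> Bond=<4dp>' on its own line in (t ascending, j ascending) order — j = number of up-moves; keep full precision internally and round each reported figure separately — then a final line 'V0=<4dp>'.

(0,0): Delta=0.4542 Bond=-3.1616
V0=10.4634

Under the risk-neutral measure, an up-move has probability p* = (R−d)/(u−d) = 0.8750 and values discount at R = 1.23.
Terminal values V(1,·): V(1,0)=5.2400, V(1,1)=13.9600
(0,0): S=30.0000. Δ = (V_up−V_dn)/(S_up−S_dn) = (13.9600−5.2400)/(39.3000−20.1000) = 0.4542. V = [p*·13.9600 + (1−p*)·5.2400]/1.23 = 10.4634. B = V − Δ·S = -3.1616.
Root portfolio cost Δ·30+B reproduces V0=10.4634.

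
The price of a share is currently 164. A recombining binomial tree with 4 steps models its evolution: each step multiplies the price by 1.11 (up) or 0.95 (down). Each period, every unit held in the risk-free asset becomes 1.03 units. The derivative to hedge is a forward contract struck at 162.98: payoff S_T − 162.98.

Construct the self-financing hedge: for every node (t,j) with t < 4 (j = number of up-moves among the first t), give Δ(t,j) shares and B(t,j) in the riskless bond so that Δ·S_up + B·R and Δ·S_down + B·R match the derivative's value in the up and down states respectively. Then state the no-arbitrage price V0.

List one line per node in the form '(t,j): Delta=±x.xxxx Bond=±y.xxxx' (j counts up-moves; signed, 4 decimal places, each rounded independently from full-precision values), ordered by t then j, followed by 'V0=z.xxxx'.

Under the risk-neutral measure, an up-move has probability p* = (R−d)/(u−d) = 0.5000 and values discount at R = 1.03.
Payoff layer (t=4): V(4,0)=-29.4010, V(4,1)=-6.9035, V(4,2)=19.3831, V(4,3)=50.0969, V(4,4)=85.9835
Node (3,0) S=140.6095: V=(p*·-6.9035+(1−p*)·-29.4010)/1.03=-17.6235; Δ=(-6.9035−-29.4010)/(156.0765−133.5790)=1.0000; B=V−Δ·S=-158.2330
Node (3,1) S=164.2911: V=(p*·19.3831+(1−p*)·-6.9035)/1.03=6.0581; Δ=(19.3831−-6.9035)/(182.3631−156.0765)=1.0000; B=V−Δ·S=-158.2330
Node (3,2) S=191.9612: V=(p*·50.0969+(1−p*)·19.3831)/1.03=33.7282; Δ=(50.0969−19.3831)/(213.0769−182.3631)=1.0000; B=V−Δ·S=-158.2330
Node (3,3) S=224.2915: V=(p*·85.9835+(1−p*)·50.0969)/1.03=66.0585; Δ=(85.9835−50.0969)/(248.9635−213.0769)=1.0000; B=V−Δ·S=-158.2330
Node (2,0) S=148.0100: V=(p*·6.0581+(1−p*)·-17.6235)/1.03=-5.6143; Δ=(6.0581−-17.6235)/(164.2911−140.6095)=1.0000; B=V−Δ·S=-153.6243
Node (2,1) S=172.9380: V=(p*·33.7282+(1−p*)·6.0581)/1.03=19.3137; Δ=(33.7282−6.0581)/(191.9612−164.2911)=1.0000; B=V−Δ·S=-153.6243
Node (2,2) S=202.0644: V=(p*·66.0585+(1−p*)·33.7282)/1.03=48.4401; Δ=(66.0585−33.7282)/(224.2915−191.9612)=1.0000; B=V−Δ·S=-153.6243
Node (1,0) S=155.8000: V=(p*·19.3137+(1−p*)·-5.6143)/1.03=6.6502; Δ=(19.3137−-5.6143)/(172.9380−148.0100)=1.0000; B=V−Δ·S=-149.1498
Node (1,1) S=182.0400: V=(p*·48.4401+(1−p*)·19.3137)/1.03=32.8902; Δ=(48.4401−19.3137)/(202.0644−172.9380)=1.0000; B=V−Δ·S=-149.1498
Node (0,0) S=164.0000: V=(p*·32.8902+(1−p*)·6.6502)/1.03=19.1944; Δ=(32.8902−6.6502)/(182.0400−155.8000)=1.0000; B=V−Δ·S=-144.8056
Each (Δ,B) replicates both successor values, so the strategy is self-financing and V0 is arbitrage-free.

(0,0): Delta=1.0000 Bond=-144.8056
(1,0): Delta=1.0000 Bond=-149.1498
(1,1): Delta=1.0000 Bond=-149.1498
(2,0): Delta=1.0000 Bond=-153.6243
(2,1): Delta=1.0000 Bond=-153.6243
(2,2): Delta=1.0000 Bond=-153.6243
(3,0): Delta=1.0000 Bond=-158.2330
(3,1): Delta=1.0000 Bond=-158.2330
(3,2): Delta=1.0000 Bond=-158.2330
(3,3): Delta=1.0000 Bond=-158.2330
V0=19.1944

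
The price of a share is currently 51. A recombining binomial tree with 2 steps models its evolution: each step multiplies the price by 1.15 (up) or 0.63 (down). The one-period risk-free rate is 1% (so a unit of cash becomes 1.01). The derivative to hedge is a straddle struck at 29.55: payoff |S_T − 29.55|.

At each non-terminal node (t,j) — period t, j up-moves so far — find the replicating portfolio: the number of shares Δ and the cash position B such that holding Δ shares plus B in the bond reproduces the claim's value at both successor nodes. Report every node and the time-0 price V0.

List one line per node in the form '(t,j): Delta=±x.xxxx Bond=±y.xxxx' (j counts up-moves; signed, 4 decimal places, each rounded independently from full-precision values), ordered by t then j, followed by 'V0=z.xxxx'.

Since d<R<u, set p* = (R−d)/(u−d) = 0.7308; price each node as the discounted p*-expectation of its children.
Payoff layer (t=2): V(2,0)=9.3081, V(2,1)=7.3995, V(2,2)=37.8975
Node (1,0) S=32.1300: V=(p*·7.3995+(1−p*)·9.3081)/1.01=7.8350; Δ=(7.3995−9.3081)/(36.9495−20.2419)=-0.1142; B=V−Δ·S=11.5054
Node (1,1) S=58.6500: V=(p*·37.8975+(1−p*)·7.3995)/1.01=29.3926; Δ=(37.8975−7.3995)/(67.4475−36.9495)=1.0000; B=V−Δ·S=-29.2574
Node (0,0) S=51.0000: V=(p*·29.3926+(1−p*)·7.8350)/1.01=23.3551; Δ=(29.3926−7.8350)/(58.6500−32.1300)=0.8129; B=V−Δ·S=-18.1018
Root portfolio cost Δ·51+B reproduces V0=23.3551.

(0,0): Delta=0.8129 Bond=-18.1018
(1,0): Delta=-0.1142 Bond=11.5054
(1,1): Delta=1.0000 Bond=-29.2574
V0=23.3551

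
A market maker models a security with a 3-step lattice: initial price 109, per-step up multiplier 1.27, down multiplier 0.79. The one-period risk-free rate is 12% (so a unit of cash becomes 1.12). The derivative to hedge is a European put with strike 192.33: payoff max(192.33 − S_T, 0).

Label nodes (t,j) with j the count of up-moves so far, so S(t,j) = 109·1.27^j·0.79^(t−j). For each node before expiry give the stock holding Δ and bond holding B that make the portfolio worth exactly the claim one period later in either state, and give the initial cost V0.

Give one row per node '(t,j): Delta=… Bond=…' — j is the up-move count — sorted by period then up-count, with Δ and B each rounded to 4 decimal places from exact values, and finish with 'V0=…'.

(0,0): Delta=-0.7771 Bond=119.7630
(1,0): Delta=-1.0000 Bond=153.3243
(1,1): Delta=-0.7141 Bond=125.4120
(2,0): Delta=-1.0000 Bond=171.7232
(2,1): Delta=-1.0000 Bond=171.7232
(2,2): Delta=-0.6333 Bond=126.2516
V0=35.0538

Since d<R<u, set p* = (R−d)/(u−d) = 0.6875; price each node as the discounted p*-expectation of its children.
Payoff layer (t=3): V(3,0)=138.5887, V(3,1)=105.9358, V(3,2)=53.4432, V(3,3)=0.0000
  t=2,j=0: stock 68.0269 → up 86.3942 (V=105.9358), down 53.7413 (V=138.5887). Price 103.6963; hedge Δ=-1.0000, bond B=171.7232.
  t=2,j=1: stock 109.3597 → up 138.8868 (V=53.4432), down 86.3942 (V=105.9358). Price 62.3635; hedge Δ=-1.0000, bond B=171.7232.
  t=2,j=2: stock 175.8061 → up 223.2737 (V=0.0000), down 138.8868 (V=53.4432). Price 14.9116; hedge Δ=-0.6333, bond B=126.2516.
  t=1,j=0: stock 86.1100 → up 109.3597 (V=62.3635), down 68.0269 (V=103.6963). Price 67.2143; hedge Δ=-1.0000, bond B=153.3243.
  t=1,j=1: stock 138.4300 → up 175.8061 (V=14.9116), down 109.3597 (V=62.3635). Price 26.5539; hedge Δ=-0.7141, bond B=125.4120.
  t=0,j=0: stock 109.0000 → up 138.4300 (V=26.5539), down 86.1100 (V=67.2143). Price 35.0538; hedge Δ=-0.7771, bond B=119.7630.
Root portfolio cost Δ·109+B reproduces V0=35.0538.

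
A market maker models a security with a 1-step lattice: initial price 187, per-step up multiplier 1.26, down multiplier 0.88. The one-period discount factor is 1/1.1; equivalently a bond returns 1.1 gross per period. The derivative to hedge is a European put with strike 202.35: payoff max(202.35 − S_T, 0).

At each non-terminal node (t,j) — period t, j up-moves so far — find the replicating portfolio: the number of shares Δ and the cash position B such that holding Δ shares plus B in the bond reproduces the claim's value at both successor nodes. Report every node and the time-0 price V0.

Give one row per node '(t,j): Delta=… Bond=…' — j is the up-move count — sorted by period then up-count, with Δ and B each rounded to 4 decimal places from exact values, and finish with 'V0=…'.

(0,0): Delta=-0.5318 Bond=113.9124
V0=14.4651

Since d<R<u, set p* = (R−d)/(u−d) = 0.5789; price each node as the discounted p*-expectation of its children.
At expiry t=1: V(1,0)=37.7900, V(1,1)=0.0000
Node (0,0) S=187.0000: V=(p*·0.0000+(1−p*)·37.7900)/1.1=14.4651; Δ=(0.0000−37.7900)/(235.6200−164.5600)=-0.5318; B=V−Δ·S=113.9124
Check: Δ(0,0)·S0 + B(0,0) = 14.4651 = V0.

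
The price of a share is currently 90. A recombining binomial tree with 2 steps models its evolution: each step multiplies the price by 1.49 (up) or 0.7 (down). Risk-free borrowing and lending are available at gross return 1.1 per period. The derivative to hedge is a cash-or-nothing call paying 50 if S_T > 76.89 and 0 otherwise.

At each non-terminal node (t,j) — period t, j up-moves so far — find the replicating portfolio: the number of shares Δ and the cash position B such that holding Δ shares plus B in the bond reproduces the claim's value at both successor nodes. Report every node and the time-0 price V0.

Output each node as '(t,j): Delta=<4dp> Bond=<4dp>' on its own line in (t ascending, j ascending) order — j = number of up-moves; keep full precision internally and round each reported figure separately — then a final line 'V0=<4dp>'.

No-arbitrage ⇒ martingale measure with p* = (R−d)/(u−d) = 0.5063.
Payoff layer (t=2): V(2,0)=0.0000, V(2,1)=50.0000, V(2,2)=50.0000
  t=1,j=0: stock 63.0000 → up 93.8700 (V=50.0000), down 44.1000 (V=0.0000). Price 23.0150; hedge Δ=1.0046, bond B=-40.2762.
  t=1,j=1: stock 134.1000 → up 199.8090 (V=50.0000), down 93.8700 (V=50.0000). Price 45.4545; hedge Δ=0.0000, bond B=45.4545.
  t=0,j=0: stock 90.0000 → up 134.1000 (V=45.4545), down 63.0000 (V=23.0150). Price 31.2516; hedge Δ=0.3156, bond B=2.8471.
Each (Δ,B) replicates both successor values, so the strategy is self-financing and V0 is arbitrage-free.

(0,0): Delta=0.3156 Bond=2.8471
(1,0): Delta=1.0046 Bond=-40.2762
(1,1): Delta=0.0000 Bond=45.4545
V0=31.2516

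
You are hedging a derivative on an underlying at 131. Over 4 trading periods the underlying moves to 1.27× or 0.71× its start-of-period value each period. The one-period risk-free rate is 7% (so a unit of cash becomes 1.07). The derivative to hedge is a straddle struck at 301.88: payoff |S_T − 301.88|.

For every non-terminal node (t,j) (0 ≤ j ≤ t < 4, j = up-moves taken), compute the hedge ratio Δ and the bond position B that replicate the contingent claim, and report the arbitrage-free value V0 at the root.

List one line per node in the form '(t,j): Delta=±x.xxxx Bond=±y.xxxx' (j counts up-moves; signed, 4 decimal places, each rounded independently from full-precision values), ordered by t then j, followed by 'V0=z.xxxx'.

(0,0): Delta=-0.7700 Bond=210.3058
(1,0): Delta=-1.0000 Bond=246.4240
(1,1): Delta=-0.6985 Bond=213.1402
(2,0): Delta=-1.0000 Bond=263.6737
(2,1): Delta=-1.0000 Bond=263.6737
(2,2): Delta=-0.6049 Bond=208.2746
(3,0): Delta=-1.0000 Bond=282.1308
(3,1): Delta=-1.0000 Bond=282.1308
(3,2): Delta=-1.0000 Bond=282.1308
(3,3): Delta=-0.4821 Bond=189.9221
V0=109.4421

Since d<R<u, set p* = (R−d)/(u−d) = 0.6429; price each node as the discounted p*-expectation of its children.
Payoff layer (t=4): V(4,0)=268.5907, V(4,1)=242.3343, V(4,2)=195.3688, V(4,3)=111.3599, V(4,4)=38.9095
  t=3,j=0: stock 46.8863 → up 59.5457 (V=242.3343), down 33.2893 (V=268.5907). Price 235.2445; hedge Δ=-1.0000, bond B=282.1308.
  t=3,j=1: stock 83.8671 → up 106.5112 (V=195.3688), down 59.5457 (V=242.3343). Price 198.2637; hedge Δ=-1.0000, bond B=282.1308.
  t=3,j=2: stock 150.0158 → up 190.5201 (V=111.3599), down 106.5112 (V=195.3688). Price 132.1150; hedge Δ=-1.0000, bond B=282.1308.
  t=3,j=3: stock 268.3382 → up 340.7895 (V=38.9095), down 190.5201 (V=111.3599). Price 60.5464; hedge Δ=-0.4821, bond B=189.9221.
  t=2,j=0: stock 66.0371 → up 83.8671 (V=198.2637), down 46.8863 (V=235.2445). Price 197.6366; hedge Δ=-1.0000, bond B=263.6737.
  t=2,j=1: stock 118.1227 → up 150.0158 (V=132.1150), down 83.8671 (V=198.2637). Price 145.5510; hedge Δ=-1.0000, bond B=263.6737.
  t=2,j=2: stock 211.2899 → up 268.3382 (V=60.5464), down 150.0158 (V=132.1150). Price 80.4735; hedge Δ=-0.6049, bond B=208.2746.
  t=1,j=0: stock 93.0100 → up 118.1227 (V=145.5510), down 66.0371 (V=197.6366). Price 153.4140; hedge Δ=-1.0000, bond B=246.4240.
  t=1,j=1: stock 166.3700 → up 211.2899 (V=80.4735), down 118.1227 (V=145.5510). Price 96.9303; hedge Δ=-0.6985, bond B=213.1402.
  t=0,j=0: stock 131.0000 → up 166.3700 (V=96.9303), down 93.0100 (V=153.4140). Price 109.4421; hedge Δ=-0.7700, bond B=210.3058.
Root portfolio cost Δ·131+B reproduces V0=109.4421.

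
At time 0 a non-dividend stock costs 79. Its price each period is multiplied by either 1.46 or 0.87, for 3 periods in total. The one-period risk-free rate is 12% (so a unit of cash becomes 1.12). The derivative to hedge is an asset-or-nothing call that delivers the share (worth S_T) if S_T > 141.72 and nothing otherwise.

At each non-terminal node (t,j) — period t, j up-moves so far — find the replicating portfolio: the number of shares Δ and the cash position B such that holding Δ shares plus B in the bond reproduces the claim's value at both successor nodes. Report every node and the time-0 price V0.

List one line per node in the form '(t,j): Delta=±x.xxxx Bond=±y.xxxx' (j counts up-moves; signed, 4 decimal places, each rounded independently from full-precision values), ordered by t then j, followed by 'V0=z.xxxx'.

(0,0): Delta=1.5288 Bond=-75.0948
(1,0): Delta=1.3669 Bond=-72.9745
(1,1): Delta=1.6601 Bond=-99.2453
(2,0): Delta=0.0000 Bond=0.0000
(2,1): Delta=2.4746 Bond=-192.8863
(2,2): Delta=1.0000 Bond=0.0000
V0=45.6821

No-arbitrage ⇒ martingale measure with p* = (R−d)/(u−d) = 0.4237.
Terminal values V(3,·): V(3,0)=0.0000, V(3,1)=0.0000, V(3,2)=146.5049, V(3,3)=245.8587
Node (2,0) S=59.7951: V=(p*·0.0000+(1−p*)·0.0000)/1.12=0.0000; Δ=(0.0000−0.0000)/(87.3008−52.0217)=0.0000; B=V−Δ·S=0.0000
Node (2,1) S=100.3458: V=(p*·146.5049+(1−p*)·0.0000)/1.12=55.4271; Δ=(146.5049−0.0000)/(146.5049−87.3008)=2.4746; B=V−Δ·S=-192.8863
Node (2,2) S=168.3964: V=(p*·245.8587+(1−p*)·146.5049)/1.12=168.3964; Δ=(245.8587−146.5049)/(245.8587−146.5049)=1.0000; B=V−Δ·S=0.0000
Node (1,0) S=68.7300: V=(p*·55.4271+(1−p*)·0.0000)/1.12=20.9697; Δ=(55.4271−0.0000)/(100.3458−59.7951)=1.3669; B=V−Δ·S=-72.9745
Node (1,1) S=115.3400: V=(p*·168.3964+(1−p*)·55.4271)/1.12=92.2281; Δ=(168.3964−55.4271)/(168.3964−100.3458)=1.6601; B=V−Δ·S=-99.2453
Node (0,0) S=79.0000: V=(p*·92.2281+(1−p*)·20.9697)/1.12=45.6821; Δ=(92.2281−20.9697)/(115.3400−68.7300)=1.5288; B=V−Δ·S=-75.0948
The time-0 hedge costs 45.6821, which is the no-arbitrage price.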